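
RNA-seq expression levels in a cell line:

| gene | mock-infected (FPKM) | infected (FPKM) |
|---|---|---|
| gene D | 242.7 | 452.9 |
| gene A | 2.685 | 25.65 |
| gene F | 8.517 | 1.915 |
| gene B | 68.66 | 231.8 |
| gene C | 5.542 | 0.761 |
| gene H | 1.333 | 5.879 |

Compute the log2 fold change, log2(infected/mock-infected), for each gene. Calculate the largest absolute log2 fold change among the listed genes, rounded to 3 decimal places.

3.256

log2(452.9/242.7) = 0.900  (gene D)
log2(25.65/2.685) = 3.256  (gene A)
log2(1.915/8.517) = -2.153  (gene F)
log2(231.8/68.66) = 1.755  (gene B)
log2(0.761/5.542) = -2.864  (gene C)
log2(5.879/1.333) = 2.141  (gene H)
The largest magnitude belongs to gene A.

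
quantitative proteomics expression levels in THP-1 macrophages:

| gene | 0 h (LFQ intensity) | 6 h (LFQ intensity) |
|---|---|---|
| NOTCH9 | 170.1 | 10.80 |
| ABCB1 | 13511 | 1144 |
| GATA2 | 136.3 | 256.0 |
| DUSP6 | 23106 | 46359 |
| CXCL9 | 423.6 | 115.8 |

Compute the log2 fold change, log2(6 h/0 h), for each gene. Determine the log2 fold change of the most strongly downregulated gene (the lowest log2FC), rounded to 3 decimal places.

log2(10.80/170.1) = -3.977  (NOTCH9)
log2(1144/13511) = -3.562  (ABCB1)
log2(256.0/136.3) = 0.909  (GATA2)
log2(46359/23106) = 1.005  (DUSP6)
log2(115.8/423.6) = -1.871  (CXCL9)
NOTCH9 is most strongly downregulated.

-3.977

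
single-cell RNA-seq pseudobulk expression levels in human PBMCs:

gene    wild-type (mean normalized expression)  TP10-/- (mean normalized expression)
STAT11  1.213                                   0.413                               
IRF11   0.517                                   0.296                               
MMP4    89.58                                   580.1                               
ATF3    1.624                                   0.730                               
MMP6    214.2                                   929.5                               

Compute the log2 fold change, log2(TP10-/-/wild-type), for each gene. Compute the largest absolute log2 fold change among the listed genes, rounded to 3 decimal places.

log2(0.413/1.213) = -1.554  (STAT11)
log2(0.296/0.517) = -0.805  (IRF11)
log2(580.1/89.58) = 2.695  (MMP4)
log2(0.730/1.624) = -1.154  (ATF3)
log2(929.5/214.2) = 2.117  (MMP6)
The largest magnitude belongs to MMP4.

2.695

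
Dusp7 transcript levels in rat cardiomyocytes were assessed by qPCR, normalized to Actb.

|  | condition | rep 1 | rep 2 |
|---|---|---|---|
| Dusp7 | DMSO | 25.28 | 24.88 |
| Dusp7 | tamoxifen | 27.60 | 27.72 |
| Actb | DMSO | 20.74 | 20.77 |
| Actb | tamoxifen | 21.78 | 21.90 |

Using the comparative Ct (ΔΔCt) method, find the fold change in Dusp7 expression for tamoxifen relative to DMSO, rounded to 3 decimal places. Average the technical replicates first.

Mean Ct: Dusp7 DMSO 25.080; Dusp7 tamoxifen 27.660; Actb DMSO 20.755; Actb tamoxifen 21.840
ΔCt(DMSO) = 25.080 − 20.755 = 4.325
ΔCt(tamoxifen) = 27.660 − 21.840 = 5.820
ΔΔCt = 5.820 − 4.325 = 1.495
Fold change = 2^(−1.495) = 0.3548

0.355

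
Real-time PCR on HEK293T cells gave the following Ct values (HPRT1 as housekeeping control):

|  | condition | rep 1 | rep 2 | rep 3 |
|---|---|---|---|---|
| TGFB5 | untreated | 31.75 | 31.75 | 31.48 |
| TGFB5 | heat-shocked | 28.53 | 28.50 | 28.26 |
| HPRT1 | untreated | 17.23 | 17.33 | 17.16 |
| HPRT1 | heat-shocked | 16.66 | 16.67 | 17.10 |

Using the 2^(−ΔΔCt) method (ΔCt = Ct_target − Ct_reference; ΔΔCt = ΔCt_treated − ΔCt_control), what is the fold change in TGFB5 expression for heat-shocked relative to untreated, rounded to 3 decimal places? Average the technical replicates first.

6.964

Mean Ct: TGFB5 untreated 31.660; TGFB5 heat-shocked 28.430; HPRT1 untreated 17.240; HPRT1 heat-shocked 16.810
ΔCt(untreated) = 31.660 − 17.240 = 14.420
ΔCt(heat-shocked) = 28.430 − 16.810 = 11.620
ΔΔCt = 11.620 − 14.420 = -2.800
Fold change = 2^(−(-2.800)) = 2^2.800 = 6.9644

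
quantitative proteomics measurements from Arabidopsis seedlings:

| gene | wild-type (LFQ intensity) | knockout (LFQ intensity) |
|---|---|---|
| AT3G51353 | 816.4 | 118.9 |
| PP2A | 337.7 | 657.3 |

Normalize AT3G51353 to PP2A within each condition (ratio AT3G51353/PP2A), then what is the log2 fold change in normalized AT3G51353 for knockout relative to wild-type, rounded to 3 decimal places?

AT3G51353/PP2A (wild-type) = 816.4 / 337.7 = 2.4175
AT3G51353/PP2A (knockout) = 118.9 / 657.3 = 0.18089
Fold change = 0.18089 / 2.4175 = 0.0748
log2(0.0748) = -3.7403

-3.740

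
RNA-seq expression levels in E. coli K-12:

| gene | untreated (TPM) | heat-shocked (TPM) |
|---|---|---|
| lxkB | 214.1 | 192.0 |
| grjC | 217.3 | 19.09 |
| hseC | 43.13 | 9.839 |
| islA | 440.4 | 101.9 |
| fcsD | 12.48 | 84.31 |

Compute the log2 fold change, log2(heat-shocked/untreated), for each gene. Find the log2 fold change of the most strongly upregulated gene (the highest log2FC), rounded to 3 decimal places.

log2(192.0/214.1) = -0.157  (lxkB)
log2(19.09/217.3) = -3.509  (grjC)
log2(9.839/43.13) = -2.132  (hseC)
log2(101.9/440.4) = -2.112  (islA)
log2(84.31/12.48) = 2.756  (fcsD)
fcsD is most strongly upregulated.

2.756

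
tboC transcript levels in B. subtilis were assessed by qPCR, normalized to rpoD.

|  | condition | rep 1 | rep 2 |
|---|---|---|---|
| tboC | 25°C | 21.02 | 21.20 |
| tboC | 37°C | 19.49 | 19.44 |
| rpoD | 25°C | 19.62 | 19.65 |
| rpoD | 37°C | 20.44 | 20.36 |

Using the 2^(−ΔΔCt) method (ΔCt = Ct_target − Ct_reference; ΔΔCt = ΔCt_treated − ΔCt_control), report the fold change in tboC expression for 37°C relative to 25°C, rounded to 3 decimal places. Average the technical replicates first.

Mean Ct: tboC 25°C 21.110; tboC 37°C 19.465; rpoD 25°C 19.635; rpoD 37°C 20.400
ΔCt(25°C) = 21.110 − 19.635 = 1.475
ΔCt(37°C) = 19.465 − 20.400 = -0.935
ΔΔCt = -0.935 − 1.475 = -2.410
Fold change = 2^(−(-2.410)) = 2^2.410 = 5.3147

5.315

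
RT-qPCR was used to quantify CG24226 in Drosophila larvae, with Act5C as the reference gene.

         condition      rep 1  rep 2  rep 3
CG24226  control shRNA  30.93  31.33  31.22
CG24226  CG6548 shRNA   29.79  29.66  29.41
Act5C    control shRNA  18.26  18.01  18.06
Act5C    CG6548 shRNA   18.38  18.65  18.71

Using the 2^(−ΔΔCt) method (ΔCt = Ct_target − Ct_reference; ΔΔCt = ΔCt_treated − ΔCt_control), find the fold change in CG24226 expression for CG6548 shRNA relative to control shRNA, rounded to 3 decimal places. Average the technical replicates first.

4.028

Mean Ct: CG24226 control shRNA 31.160; CG24226 CG6548 shRNA 29.620; Act5C control shRNA 18.110; Act5C CG6548 shRNA 18.580
ΔCt(control shRNA) = 31.160 − 18.110 = 13.050
ΔCt(CG6548 shRNA) = 29.620 − 18.580 = 11.040
ΔΔCt = 11.040 − 13.050 = -2.010
Fold change = 2^(−(-2.010)) = 2^2.010 = 4.0278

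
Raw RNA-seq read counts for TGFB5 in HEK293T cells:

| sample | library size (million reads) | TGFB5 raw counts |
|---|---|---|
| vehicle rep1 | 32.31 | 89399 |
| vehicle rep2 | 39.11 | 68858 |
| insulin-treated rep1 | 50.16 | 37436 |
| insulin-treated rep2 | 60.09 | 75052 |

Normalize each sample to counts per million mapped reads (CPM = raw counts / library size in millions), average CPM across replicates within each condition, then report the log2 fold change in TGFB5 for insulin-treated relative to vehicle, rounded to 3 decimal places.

CPM(vehicle rep1) = 89399 / 32.31 = 2766.9143
CPM(vehicle rep2) = 68858 / 39.11 = 1760.6239
CPM(insulin-treated rep1) = 37436 / 50.16 = 746.3317
CPM(insulin-treated rep2) = 75052 / 60.09 = 1248.9932
mean CPM(vehicle) = 2263.7691; mean CPM(insulin-treated) = 997.6625
Fold change = 997.6625 / 2263.7691 = 0.44071
log2(0.44071) = -1.1821

-1.182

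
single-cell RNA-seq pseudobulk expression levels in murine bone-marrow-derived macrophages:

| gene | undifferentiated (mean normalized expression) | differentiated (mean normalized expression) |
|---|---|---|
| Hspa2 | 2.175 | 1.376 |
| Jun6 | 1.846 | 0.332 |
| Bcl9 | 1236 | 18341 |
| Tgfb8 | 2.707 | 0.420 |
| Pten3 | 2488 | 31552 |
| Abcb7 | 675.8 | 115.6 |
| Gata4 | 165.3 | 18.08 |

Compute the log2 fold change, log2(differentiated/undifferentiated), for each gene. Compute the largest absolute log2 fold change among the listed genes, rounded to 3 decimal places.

log2(1.376/2.175) = -0.661  (Hspa2)
log2(0.332/1.846) = -2.475  (Jun6)
log2(18341/1236) = 3.891  (Bcl9)
log2(0.420/2.707) = -2.688  (Tgfb8)
log2(31552/2488) = 3.665  (Pten3)
log2(115.6/675.8) = -2.547  (Abcb7)
log2(18.08/165.3) = -3.193  (Gata4)
The largest magnitude belongs to Bcl9.

3.891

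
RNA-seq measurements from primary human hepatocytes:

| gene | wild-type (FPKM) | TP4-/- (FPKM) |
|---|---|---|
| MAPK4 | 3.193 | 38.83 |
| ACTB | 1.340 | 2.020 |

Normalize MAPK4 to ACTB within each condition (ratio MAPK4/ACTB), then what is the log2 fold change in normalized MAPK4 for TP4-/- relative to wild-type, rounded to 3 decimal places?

MAPK4/ACTB (wild-type) = 3.193 / 1.340 = 2.3828
MAPK4/ACTB (TP4-/-) = 38.83 / 2.020 = 19.223
Fold change = 19.223 / 2.3828 = 8.0672
log2(8.0672) = 3.0121

3.012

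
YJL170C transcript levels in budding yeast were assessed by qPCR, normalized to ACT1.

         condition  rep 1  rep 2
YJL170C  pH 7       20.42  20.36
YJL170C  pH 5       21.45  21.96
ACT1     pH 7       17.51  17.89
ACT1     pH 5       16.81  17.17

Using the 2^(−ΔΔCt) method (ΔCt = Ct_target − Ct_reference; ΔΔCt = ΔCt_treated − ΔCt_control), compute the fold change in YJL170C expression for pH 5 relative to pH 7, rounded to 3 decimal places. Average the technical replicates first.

Mean Ct: YJL170C pH 7 20.390; YJL170C pH 5 21.705; ACT1 pH 7 17.700; ACT1 pH 5 16.990
ΔCt(pH 7) = 20.390 − 17.700 = 2.690
ΔCt(pH 5) = 21.705 − 16.990 = 4.715
ΔΔCt = 4.715 − 2.690 = 2.025
Fold change = 2^(−2.025) = 0.2457

0.246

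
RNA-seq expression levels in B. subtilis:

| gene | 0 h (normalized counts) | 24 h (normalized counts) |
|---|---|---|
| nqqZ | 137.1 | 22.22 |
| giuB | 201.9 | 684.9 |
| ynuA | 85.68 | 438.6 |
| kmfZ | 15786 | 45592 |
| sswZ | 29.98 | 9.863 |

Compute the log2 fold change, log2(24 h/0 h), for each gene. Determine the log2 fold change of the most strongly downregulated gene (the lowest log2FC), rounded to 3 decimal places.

log2(22.22/137.1) = -2.625  (nqqZ)
log2(684.9/201.9) = 1.762  (giuB)
log2(438.6/85.68) = 2.356  (ynuA)
log2(45592/15786) = 1.530  (kmfZ)
log2(9.863/29.98) = -1.604  (sswZ)
nqqZ is most strongly downregulated.

-2.625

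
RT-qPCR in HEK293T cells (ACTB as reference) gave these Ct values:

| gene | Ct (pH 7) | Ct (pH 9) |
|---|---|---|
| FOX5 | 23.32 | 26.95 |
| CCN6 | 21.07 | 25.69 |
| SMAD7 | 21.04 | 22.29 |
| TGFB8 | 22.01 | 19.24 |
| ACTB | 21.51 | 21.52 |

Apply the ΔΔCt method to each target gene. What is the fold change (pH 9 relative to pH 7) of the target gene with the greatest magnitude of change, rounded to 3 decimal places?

0.041

FOX5: ΔΔCt = (26.95−21.52) − (23.32−21.51) = 5.43 − 1.81 = 3.62; fold change = 2^-3.62 = 0.081
CCN6: ΔΔCt = (25.69−21.52) − (21.07−21.51) = 4.17 − (-0.44) = 4.61; fold change = 2^-4.61 = 0.041
SMAD7: ΔΔCt = (22.29−21.52) − (21.04−21.51) = 0.77 − (-0.47) = 1.24; fold change = 2^-1.24 = 0.423
TGFB8: ΔΔCt = (19.24−21.52) − (22.01−21.51) = -2.28 − 0.50 = -2.78; fold change = 2^2.78 = 6.869
CCN6 has the largest |ΔΔCt| = 4.61.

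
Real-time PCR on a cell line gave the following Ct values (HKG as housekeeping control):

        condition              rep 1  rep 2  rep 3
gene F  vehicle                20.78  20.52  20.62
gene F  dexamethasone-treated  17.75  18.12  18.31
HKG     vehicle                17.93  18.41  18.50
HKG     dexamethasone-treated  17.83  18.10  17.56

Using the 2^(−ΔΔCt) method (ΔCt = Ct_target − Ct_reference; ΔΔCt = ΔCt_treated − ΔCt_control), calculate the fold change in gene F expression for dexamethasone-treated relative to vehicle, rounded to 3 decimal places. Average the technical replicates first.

Mean Ct: gene F vehicle 20.640; gene F dexamethasone-treated 18.060; HKG vehicle 18.280; HKG dexamethasone-treated 17.830
ΔCt(vehicle) = 20.640 − 18.280 = 2.360
ΔCt(dexamethasone-treated) = 18.060 − 17.830 = 0.230
ΔΔCt = 0.230 − 2.360 = -2.130
Fold change = 2^(−(-2.130)) = 2^2.130 = 4.3772

4.377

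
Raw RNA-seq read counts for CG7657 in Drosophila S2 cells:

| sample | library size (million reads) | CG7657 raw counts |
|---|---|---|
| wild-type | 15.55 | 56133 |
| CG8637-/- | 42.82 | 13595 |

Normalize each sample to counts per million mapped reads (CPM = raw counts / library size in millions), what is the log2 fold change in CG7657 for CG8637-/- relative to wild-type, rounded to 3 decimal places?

CPM(wild-type) = 56133 / 15.55 = 3609.8392
CPM(CG8637-/-) = 13595 / 42.82 = 317.4918
Fold change = 317.4918 / 3609.8392 = 0.08795
log2(0.08795) = -3.5071

-3.507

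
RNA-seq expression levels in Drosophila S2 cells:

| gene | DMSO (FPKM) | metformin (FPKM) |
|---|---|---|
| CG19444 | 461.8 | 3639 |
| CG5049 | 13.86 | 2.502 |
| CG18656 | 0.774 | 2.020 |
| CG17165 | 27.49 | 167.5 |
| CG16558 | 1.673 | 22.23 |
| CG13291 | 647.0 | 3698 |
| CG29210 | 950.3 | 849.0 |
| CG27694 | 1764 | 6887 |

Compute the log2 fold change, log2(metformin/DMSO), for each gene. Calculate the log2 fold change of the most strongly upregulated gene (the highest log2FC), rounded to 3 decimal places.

log2(3639/461.8) = 2.978  (CG19444)
log2(2.502/13.86) = -2.470  (CG5049)
log2(2.020/0.774) = 1.384  (CG18656)
log2(167.5/27.49) = 2.607  (CG17165)
log2(22.23/1.673) = 3.732  (CG16558)
log2(3698/647.0) = 2.515  (CG13291)
log2(849.0/950.3) = -0.163  (CG29210)
log2(6887/1764) = 1.965  (CG27694)
CG16558 is most strongly upregulated.

3.732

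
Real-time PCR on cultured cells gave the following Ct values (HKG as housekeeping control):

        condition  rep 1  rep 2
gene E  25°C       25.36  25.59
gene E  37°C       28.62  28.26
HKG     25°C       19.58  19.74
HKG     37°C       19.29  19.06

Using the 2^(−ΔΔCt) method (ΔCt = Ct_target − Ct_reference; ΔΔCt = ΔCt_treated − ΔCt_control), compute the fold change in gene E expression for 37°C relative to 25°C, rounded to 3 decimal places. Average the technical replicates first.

0.092

Mean Ct: gene E 25°C 25.475; gene E 37°C 28.440; HKG 25°C 19.660; HKG 37°C 19.175
ΔCt(25°C) = 25.475 − 19.660 = 5.815
ΔCt(37°C) = 28.440 − 19.175 = 9.265
ΔΔCt = 9.265 − 5.815 = 3.450
Fold change = 2^(−3.450) = 0.0915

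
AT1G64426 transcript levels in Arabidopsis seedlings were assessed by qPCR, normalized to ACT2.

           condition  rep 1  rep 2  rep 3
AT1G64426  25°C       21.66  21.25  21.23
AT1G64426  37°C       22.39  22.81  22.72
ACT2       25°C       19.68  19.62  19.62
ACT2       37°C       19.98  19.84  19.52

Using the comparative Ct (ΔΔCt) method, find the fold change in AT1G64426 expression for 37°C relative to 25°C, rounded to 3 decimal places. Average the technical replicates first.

0.460

Mean Ct: AT1G64426 25°C 21.380; AT1G64426 37°C 22.640; ACT2 25°C 19.640; ACT2 37°C 19.780
ΔCt(25°C) = 21.380 − 19.640 = 1.740
ΔCt(37°C) = 22.640 − 19.780 = 2.860
ΔΔCt = 2.860 − 1.740 = 1.120
Fold change = 2^(−1.120) = 0.4601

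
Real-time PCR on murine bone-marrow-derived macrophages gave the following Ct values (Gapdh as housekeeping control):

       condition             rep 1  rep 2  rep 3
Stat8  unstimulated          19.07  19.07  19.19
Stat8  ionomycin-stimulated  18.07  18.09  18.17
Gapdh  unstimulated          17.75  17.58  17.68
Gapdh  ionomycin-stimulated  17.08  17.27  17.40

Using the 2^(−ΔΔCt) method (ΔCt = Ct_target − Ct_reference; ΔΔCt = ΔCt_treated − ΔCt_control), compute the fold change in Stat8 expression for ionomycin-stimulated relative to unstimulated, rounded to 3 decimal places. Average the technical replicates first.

Mean Ct: Stat8 unstimulated 19.110; Stat8 ionomycin-stimulated 18.110; Gapdh unstimulated 17.670; Gapdh ionomycin-stimulated 17.250
ΔCt(unstimulated) = 19.110 − 17.670 = 1.440
ΔCt(ionomycin-stimulated) = 18.110 − 17.250 = 0.860
ΔΔCt = 0.860 − 1.440 = -0.580
Fold change = 2^(−(-0.580)) = 2^0.580 = 1.4948

1.495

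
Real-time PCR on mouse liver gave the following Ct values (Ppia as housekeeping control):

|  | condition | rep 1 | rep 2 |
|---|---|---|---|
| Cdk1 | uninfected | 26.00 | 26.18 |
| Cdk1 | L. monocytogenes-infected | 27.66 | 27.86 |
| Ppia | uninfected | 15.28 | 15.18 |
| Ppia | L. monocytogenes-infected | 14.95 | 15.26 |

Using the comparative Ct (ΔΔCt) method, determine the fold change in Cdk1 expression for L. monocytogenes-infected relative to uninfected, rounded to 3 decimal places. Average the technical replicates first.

Mean Ct: Cdk1 uninfected 26.090; Cdk1 L. monocytogenes-infected 27.760; Ppia uninfected 15.230; Ppia L. monocytogenes-infected 15.105
ΔCt(uninfected) = 26.090 − 15.230 = 10.860
ΔCt(L. monocytogenes-infected) = 27.760 − 15.105 = 12.655
ΔΔCt = 12.655 − 10.860 = 1.795
Fold change = 2^(−1.795) = 0.2882

0.288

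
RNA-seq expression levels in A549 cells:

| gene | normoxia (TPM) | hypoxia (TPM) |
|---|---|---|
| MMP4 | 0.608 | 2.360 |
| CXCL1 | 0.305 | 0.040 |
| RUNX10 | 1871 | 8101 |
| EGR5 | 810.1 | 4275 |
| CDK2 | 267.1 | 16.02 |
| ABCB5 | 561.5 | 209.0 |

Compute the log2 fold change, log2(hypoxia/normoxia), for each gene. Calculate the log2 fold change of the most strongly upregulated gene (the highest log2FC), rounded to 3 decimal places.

2.400

log2(2.360/0.608) = 1.957  (MMP4)
log2(0.040/0.305) = -2.931  (CXCL1)
log2(8101/1871) = 2.114  (RUNX10)
log2(4275/810.1) = 2.400  (EGR5)
log2(16.02/267.1) = -4.059  (CDK2)
log2(209.0/561.5) = -1.426  (ABCB5)
EGR5 is most strongly upregulated.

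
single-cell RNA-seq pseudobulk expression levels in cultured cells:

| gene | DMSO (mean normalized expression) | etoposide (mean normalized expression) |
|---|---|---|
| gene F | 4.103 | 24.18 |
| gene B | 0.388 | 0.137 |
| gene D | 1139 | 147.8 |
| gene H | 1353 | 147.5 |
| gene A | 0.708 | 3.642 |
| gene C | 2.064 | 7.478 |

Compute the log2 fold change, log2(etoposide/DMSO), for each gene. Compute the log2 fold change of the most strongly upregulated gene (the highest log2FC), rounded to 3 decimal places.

log2(24.18/4.103) = 2.559  (gene F)
log2(0.137/0.388) = -1.502  (gene B)
log2(147.8/1139) = -2.946  (gene D)
log2(147.5/1353) = -3.197  (gene H)
log2(3.642/0.708) = 2.363  (gene A)
log2(7.478/2.064) = 1.857  (gene C)
gene F is most strongly upregulated.

2.559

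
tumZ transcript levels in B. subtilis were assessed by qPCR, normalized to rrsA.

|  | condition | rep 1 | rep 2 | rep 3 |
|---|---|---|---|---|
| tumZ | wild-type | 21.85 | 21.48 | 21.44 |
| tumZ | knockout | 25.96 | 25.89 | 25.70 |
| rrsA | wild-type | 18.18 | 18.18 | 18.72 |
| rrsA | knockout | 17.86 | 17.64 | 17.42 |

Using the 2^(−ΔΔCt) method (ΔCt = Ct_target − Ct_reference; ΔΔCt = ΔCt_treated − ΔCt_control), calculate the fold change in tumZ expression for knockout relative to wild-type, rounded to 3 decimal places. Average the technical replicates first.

Mean Ct: tumZ wild-type 21.590; tumZ knockout 25.850; rrsA wild-type 18.360; rrsA knockout 17.640
ΔCt(wild-type) = 21.590 − 18.360 = 3.230
ΔCt(knockout) = 25.850 − 17.640 = 8.210
ΔΔCt = 8.210 − 3.230 = 4.980
Fold change = 2^(−4.980) = 0.0317

0.032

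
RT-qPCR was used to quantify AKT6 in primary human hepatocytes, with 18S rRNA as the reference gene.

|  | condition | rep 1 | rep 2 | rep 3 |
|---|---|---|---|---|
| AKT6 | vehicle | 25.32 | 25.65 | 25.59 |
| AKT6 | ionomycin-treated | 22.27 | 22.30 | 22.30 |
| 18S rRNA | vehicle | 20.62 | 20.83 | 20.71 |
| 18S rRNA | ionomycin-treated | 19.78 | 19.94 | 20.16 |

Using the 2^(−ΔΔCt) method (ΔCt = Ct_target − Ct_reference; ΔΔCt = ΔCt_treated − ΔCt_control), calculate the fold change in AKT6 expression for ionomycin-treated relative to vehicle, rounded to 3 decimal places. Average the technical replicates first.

5.540

Mean Ct: AKT6 vehicle 25.520; AKT6 ionomycin-treated 22.290; 18S rRNA vehicle 20.720; 18S rRNA ionomycin-treated 19.960
ΔCt(vehicle) = 25.520 − 20.720 = 4.800
ΔCt(ionomycin-treated) = 22.290 − 19.960 = 2.330
ΔΔCt = 2.330 − 4.800 = -2.470
Fold change = 2^(−(-2.470)) = 2^2.470 = 5.5404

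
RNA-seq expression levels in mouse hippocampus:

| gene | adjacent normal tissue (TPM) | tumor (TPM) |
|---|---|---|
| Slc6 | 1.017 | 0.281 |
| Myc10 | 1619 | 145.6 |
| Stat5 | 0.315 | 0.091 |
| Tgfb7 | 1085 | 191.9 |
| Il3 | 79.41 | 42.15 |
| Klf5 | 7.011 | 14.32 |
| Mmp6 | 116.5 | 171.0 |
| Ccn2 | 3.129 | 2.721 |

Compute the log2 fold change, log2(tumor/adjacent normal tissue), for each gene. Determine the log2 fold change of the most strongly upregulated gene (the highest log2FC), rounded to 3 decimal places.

1.030

log2(0.281/1.017) = -1.856  (Slc6)
log2(145.6/1619) = -3.475  (Myc10)
log2(0.091/0.315) = -1.791  (Stat5)
log2(191.9/1085) = -2.499  (Tgfb7)
log2(42.15/79.41) = -0.914  (Il3)
log2(14.32/7.011) = 1.030  (Klf5)
log2(171.0/116.5) = 0.554  (Mmp6)
log2(2.721/3.129) = -0.202  (Ccn2)
Klf5 is most strongly upregulated.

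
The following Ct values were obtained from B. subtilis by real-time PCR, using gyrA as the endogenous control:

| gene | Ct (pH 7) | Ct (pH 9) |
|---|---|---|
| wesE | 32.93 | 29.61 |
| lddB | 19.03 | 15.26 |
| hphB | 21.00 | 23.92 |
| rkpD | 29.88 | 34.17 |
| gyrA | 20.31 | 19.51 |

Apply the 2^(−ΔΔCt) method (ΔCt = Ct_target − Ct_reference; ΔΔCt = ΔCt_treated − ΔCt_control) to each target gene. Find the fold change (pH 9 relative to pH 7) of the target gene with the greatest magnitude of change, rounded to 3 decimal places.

wesE: ΔΔCt = (29.61−19.51) − (32.93−20.31) = 10.10 − 12.62 = -2.52; fold change = 2^2.52 = 5.736
lddB: ΔΔCt = (15.26−19.51) − (19.03−20.31) = -4.25 − (-1.28) = -2.97; fold change = 2^2.97 = 7.835
hphB: ΔΔCt = (23.92−19.51) − (21.00−20.31) = 4.41 − 0.69 = 3.72; fold change = 2^-3.72 = 0.076
rkpD: ΔΔCt = (34.17−19.51) − (29.88−20.31) = 14.66 − 9.57 = 5.09; fold change = 2^-5.09 = 0.029
rkpD has the largest |ΔΔCt| = 5.09.

0.029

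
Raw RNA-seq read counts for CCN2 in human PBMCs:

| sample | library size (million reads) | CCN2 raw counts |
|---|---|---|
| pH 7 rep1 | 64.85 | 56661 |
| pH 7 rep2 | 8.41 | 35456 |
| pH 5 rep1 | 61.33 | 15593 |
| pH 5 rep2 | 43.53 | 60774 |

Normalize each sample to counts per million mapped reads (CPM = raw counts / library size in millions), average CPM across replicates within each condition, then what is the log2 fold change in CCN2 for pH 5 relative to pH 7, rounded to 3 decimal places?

-1.625

CPM(pH 7 rep1) = 56661 / 64.85 = 873.7240
CPM(pH 7 rep2) = 35456 / 8.41 = 4215.9334
CPM(pH 5 rep1) = 15593 / 61.33 = 254.2475
CPM(pH 5 rep2) = 60774 / 43.53 = 1396.1406
mean CPM(pH 7) = 2544.8287; mean CPM(pH 5) = 825.1941
Fold change = 825.1941 / 2544.8287 = 0.32426
log2(0.32426) = -1.6248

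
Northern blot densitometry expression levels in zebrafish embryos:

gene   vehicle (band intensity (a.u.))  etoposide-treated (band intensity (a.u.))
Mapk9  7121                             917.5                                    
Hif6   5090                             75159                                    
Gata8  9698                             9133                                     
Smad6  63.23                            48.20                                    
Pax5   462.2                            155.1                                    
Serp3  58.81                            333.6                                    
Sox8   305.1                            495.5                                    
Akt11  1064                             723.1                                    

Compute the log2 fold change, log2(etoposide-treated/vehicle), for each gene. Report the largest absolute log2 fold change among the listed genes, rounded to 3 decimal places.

3.884

log2(917.5/7121) = -2.956  (Mapk9)
log2(75159/5090) = 3.884  (Hif6)
log2(9133/9698) = -0.087  (Gata8)
log2(48.20/63.23) = -0.392  (Smad6)
log2(155.1/462.2) = -1.575  (Pax5)
log2(333.6/58.81) = 2.504  (Serp3)
log2(495.5/305.1) = 0.700  (Sox8)
log2(723.1/1064) = -0.557  (Akt11)
The largest magnitude belongs to Hif6.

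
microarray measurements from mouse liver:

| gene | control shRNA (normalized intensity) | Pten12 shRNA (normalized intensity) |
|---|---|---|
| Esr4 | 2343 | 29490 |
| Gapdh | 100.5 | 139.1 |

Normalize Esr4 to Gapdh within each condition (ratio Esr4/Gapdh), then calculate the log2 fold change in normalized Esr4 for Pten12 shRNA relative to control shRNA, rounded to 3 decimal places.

Esr4/Gapdh (control shRNA) = 2343 / 100.5 = 23.313
Esr4/Gapdh (Pten12 shRNA) = 29490 / 139.1 = 212.01
Fold change = 212.01 / 23.313 = 9.0937
log2(9.0937) = 3.1849

3.185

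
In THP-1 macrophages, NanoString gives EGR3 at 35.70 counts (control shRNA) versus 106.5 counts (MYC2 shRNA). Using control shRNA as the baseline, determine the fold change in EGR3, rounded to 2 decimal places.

Fold change = 106.5 / 35.70 = 2.983
EGR3 is upregulated.

2.98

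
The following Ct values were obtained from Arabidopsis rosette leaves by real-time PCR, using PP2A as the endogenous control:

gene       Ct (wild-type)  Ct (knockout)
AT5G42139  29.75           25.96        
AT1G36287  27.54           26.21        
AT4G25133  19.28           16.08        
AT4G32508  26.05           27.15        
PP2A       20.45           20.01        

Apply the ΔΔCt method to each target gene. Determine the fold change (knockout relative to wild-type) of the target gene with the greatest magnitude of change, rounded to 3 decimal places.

AT5G42139: ΔΔCt = (25.96−20.01) − (29.75−20.45) = 5.95 − 9.30 = -3.35; fold change = 2^3.35 = 10.196
AT1G36287: ΔΔCt = (26.21−20.01) − (27.54−20.45) = 6.20 − 7.09 = -0.89; fold change = 2^0.89 = 1.853
AT4G25133: ΔΔCt = (16.08−20.01) − (19.28−20.45) = -3.93 − (-1.17) = -2.76; fold change = 2^2.76 = 6.774
AT4G32508: ΔΔCt = (27.15−20.01) − (26.05−20.45) = 7.14 − 5.60 = 1.54; fold change = 2^-1.54 = 0.344
AT5G42139 has the largest |ΔΔCt| = 3.35.

10.196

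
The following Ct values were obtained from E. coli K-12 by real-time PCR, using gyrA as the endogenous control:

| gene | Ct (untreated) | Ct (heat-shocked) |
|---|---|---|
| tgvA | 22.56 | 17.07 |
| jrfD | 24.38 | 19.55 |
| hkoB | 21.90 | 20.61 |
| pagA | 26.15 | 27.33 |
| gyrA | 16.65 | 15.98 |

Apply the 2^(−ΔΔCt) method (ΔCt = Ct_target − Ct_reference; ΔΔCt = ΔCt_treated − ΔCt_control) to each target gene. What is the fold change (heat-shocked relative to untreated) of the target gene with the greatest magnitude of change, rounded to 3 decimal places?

28.246

tgvA: ΔΔCt = (17.07−15.98) − (22.56−16.65) = 1.09 − 5.91 = -4.82; fold change = 2^4.82 = 28.246
jrfD: ΔΔCt = (19.55−15.98) − (24.38−16.65) = 3.57 − 7.73 = -4.16; fold change = 2^4.16 = 17.877
hkoB: ΔΔCt = (20.61−15.98) − (21.90−16.65) = 4.63 − 5.25 = -0.62; fold change = 2^0.62 = 1.537
pagA: ΔΔCt = (27.33−15.98) − (26.15−16.65) = 11.35 − 9.50 = 1.85; fold change = 2^-1.85 = 0.277
tgvA has the largest |ΔΔCt| = 4.82.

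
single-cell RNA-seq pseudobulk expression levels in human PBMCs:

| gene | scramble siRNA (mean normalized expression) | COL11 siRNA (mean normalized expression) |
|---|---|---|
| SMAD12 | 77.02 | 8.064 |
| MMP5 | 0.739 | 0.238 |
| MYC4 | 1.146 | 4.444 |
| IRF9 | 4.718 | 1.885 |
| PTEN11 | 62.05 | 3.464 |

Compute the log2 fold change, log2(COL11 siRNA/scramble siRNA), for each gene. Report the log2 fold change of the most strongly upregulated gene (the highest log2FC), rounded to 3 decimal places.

log2(8.064/77.02) = -3.256  (SMAD12)
log2(0.238/0.739) = -1.635  (MMP5)
log2(4.444/1.146) = 1.955  (MYC4)
log2(1.885/4.718) = -1.324  (IRF9)
log2(3.464/62.05) = -4.163  (PTEN11)
MYC4 is most strongly upregulated.

1.955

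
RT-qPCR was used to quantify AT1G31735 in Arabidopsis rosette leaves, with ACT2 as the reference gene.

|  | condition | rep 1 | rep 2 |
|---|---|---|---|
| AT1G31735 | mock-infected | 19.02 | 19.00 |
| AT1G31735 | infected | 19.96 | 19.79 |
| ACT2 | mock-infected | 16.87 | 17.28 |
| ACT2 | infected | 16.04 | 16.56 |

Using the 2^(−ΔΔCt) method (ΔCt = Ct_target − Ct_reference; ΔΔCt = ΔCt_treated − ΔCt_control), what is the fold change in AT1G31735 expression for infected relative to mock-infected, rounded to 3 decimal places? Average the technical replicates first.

Mean Ct: AT1G31735 mock-infected 19.010; AT1G31735 infected 19.875; ACT2 mock-infected 17.075; ACT2 infected 16.300
ΔCt(mock-infected) = 19.010 − 17.075 = 1.935
ΔCt(infected) = 19.875 − 16.300 = 3.575
ΔΔCt = 3.575 − 1.935 = 1.640
Fold change = 2^(−1.640) = 0.3209

0.321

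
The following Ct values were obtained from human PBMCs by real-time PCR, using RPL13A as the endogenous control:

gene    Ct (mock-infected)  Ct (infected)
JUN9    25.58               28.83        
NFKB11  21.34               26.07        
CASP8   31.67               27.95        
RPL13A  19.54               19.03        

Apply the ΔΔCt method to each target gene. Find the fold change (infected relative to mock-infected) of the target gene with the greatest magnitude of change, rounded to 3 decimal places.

0.026

JUN9: ΔΔCt = (28.83−19.03) − (25.58−19.54) = 9.80 − 6.04 = 3.76; fold change = 2^-3.76 = 0.074
NFKB11: ΔΔCt = (26.07−19.03) − (21.34−19.54) = 7.04 − 1.80 = 5.24; fold change = 2^-5.24 = 0.026
CASP8: ΔΔCt = (27.95−19.03) − (31.67−19.54) = 8.92 − 12.13 = -3.21; fold change = 2^3.21 = 9.254
NFKB11 has the largest |ΔΔCt| = 5.24.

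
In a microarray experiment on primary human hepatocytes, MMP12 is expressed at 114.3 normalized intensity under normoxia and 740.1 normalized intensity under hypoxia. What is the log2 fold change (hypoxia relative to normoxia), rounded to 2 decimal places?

Fold change = 740.1 / 114.3 = 6.4751
log2(6.4751) = 2.695

2.69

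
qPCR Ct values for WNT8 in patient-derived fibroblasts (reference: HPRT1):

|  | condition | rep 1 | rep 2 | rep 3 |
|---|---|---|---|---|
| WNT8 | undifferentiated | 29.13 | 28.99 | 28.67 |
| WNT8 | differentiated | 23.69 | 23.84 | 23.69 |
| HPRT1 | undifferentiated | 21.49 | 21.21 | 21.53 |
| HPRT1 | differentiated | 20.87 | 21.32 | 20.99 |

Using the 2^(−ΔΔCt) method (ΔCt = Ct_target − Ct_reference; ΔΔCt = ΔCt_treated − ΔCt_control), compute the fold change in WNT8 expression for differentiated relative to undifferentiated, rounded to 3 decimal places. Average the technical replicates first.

28.641

Mean Ct: WNT8 undifferentiated 28.930; WNT8 differentiated 23.740; HPRT1 undifferentiated 21.410; HPRT1 differentiated 21.060
ΔCt(undifferentiated) = 28.930 − 21.410 = 7.520
ΔCt(differentiated) = 23.740 − 21.060 = 2.680
ΔΔCt = 2.680 − 7.520 = -4.840
Fold change = 2^(−(-4.840)) = 2^4.840 = 28.6408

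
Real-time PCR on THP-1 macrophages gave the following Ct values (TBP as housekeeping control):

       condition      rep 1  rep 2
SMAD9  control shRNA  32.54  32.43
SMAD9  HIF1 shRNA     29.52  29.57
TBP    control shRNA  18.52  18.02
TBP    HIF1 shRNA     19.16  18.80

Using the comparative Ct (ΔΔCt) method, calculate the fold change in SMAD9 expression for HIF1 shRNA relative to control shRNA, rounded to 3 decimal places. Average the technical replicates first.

Mean Ct: SMAD9 control shRNA 32.485; SMAD9 HIF1 shRNA 29.545; TBP control shRNA 18.270; TBP HIF1 shRNA 18.980
ΔCt(control shRNA) = 32.485 − 18.270 = 14.215
ΔCt(HIF1 shRNA) = 29.545 − 18.980 = 10.565
ΔΔCt = 10.565 − 14.215 = -3.650
Fold change = 2^(−(-3.650)) = 2^3.650 = 12.5533

12.553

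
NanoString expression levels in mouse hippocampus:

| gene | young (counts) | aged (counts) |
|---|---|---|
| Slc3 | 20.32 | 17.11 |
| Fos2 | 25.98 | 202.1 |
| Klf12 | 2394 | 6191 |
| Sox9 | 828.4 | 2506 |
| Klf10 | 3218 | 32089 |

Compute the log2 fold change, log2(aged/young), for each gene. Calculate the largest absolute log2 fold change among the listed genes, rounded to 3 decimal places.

3.318

log2(17.11/20.32) = -0.248  (Slc3)
log2(202.1/25.98) = 2.960  (Fos2)
log2(6191/2394) = 1.371  (Klf12)
log2(2506/828.4) = 1.597  (Sox9)
log2(32089/3218) = 3.318  (Klf10)
The largest magnitude belongs to Klf10.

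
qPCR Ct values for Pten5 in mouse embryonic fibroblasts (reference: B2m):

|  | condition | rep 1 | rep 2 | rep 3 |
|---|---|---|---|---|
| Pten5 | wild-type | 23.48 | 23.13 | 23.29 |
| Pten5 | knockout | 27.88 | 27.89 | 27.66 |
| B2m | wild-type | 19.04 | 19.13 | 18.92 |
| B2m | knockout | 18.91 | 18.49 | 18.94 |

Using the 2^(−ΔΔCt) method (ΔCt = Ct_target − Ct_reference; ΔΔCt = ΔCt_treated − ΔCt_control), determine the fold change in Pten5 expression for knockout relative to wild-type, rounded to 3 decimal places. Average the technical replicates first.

0.037

Mean Ct: Pten5 wild-type 23.300; Pten5 knockout 27.810; B2m wild-type 19.030; B2m knockout 18.780
ΔCt(wild-type) = 23.300 − 19.030 = 4.270
ΔCt(knockout) = 27.810 − 18.780 = 9.030
ΔΔCt = 9.030 − 4.270 = 4.760
Fold change = 2^(−4.760) = 0.0369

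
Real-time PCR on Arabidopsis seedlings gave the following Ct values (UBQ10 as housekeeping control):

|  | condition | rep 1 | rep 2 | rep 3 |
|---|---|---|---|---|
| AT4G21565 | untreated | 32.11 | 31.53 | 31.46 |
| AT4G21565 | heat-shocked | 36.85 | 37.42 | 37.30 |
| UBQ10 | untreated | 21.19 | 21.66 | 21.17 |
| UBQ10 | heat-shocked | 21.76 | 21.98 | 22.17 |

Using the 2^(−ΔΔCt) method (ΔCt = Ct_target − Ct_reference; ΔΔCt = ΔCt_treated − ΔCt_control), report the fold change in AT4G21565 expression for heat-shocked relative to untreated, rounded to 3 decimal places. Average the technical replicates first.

0.034

Mean Ct: AT4G21565 untreated 31.700; AT4G21565 heat-shocked 37.190; UBQ10 untreated 21.340; UBQ10 heat-shocked 21.970
ΔCt(untreated) = 31.700 − 21.340 = 10.360
ΔCt(heat-shocked) = 37.190 − 21.970 = 15.220
ΔΔCt = 15.220 − 10.360 = 4.860
Fold change = 2^(−4.860) = 0.0344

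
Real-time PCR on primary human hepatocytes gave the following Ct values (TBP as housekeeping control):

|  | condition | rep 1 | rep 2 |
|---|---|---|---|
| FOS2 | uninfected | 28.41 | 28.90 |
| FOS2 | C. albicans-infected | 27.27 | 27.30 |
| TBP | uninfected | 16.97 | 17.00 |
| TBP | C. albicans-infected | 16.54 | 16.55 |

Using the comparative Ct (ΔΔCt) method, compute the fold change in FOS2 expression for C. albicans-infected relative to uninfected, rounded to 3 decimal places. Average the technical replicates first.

1.905

Mean Ct: FOS2 uninfected 28.655; FOS2 C. albicans-infected 27.285; TBP uninfected 16.985; TBP C. albicans-infected 16.545
ΔCt(uninfected) = 28.655 − 16.985 = 11.670
ΔCt(C. albicans-infected) = 27.285 − 16.545 = 10.740
ΔΔCt = 10.740 − 11.670 = -0.930
Fold change = 2^(−(-0.930)) = 2^0.930 = 1.9053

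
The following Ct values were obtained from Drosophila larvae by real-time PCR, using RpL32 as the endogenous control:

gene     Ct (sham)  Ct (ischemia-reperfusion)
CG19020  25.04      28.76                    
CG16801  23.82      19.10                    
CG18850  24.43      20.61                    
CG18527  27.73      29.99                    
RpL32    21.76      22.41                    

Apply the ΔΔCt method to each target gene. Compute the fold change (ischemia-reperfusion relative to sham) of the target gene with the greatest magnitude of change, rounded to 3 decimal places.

41.355

CG19020: ΔΔCt = (28.76−22.41) − (25.04−21.76) = 6.35 − 3.28 = 3.07; fold change = 2^-3.07 = 0.119
CG16801: ΔΔCt = (19.10−22.41) − (23.82−21.76) = -3.31 − 2.06 = -5.37; fold change = 2^5.37 = 41.355
CG18850: ΔΔCt = (20.61−22.41) − (24.43−21.76) = -1.80 − 2.67 = -4.47; fold change = 2^4.47 = 22.162
CG18527: ΔΔCt = (29.99−22.41) − (27.73−21.76) = 7.58 − 5.97 = 1.61; fold change = 2^-1.61 = 0.328
CG16801 has the largest |ΔΔCt| = 5.37.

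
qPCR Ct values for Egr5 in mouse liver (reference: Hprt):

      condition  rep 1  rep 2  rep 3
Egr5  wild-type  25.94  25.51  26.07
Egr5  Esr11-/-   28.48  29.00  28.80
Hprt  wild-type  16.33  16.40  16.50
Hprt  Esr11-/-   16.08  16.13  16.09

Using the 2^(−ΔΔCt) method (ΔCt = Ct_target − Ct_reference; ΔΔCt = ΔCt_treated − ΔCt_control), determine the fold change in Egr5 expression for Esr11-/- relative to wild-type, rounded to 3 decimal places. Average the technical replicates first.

0.107

Mean Ct: Egr5 wild-type 25.840; Egr5 Esr11-/- 28.760; Hprt wild-type 16.410; Hprt Esr11-/- 16.100
ΔCt(wild-type) = 25.840 − 16.410 = 9.430
ΔCt(Esr11-/-) = 28.760 − 16.100 = 12.660
ΔΔCt = 12.660 − 9.430 = 3.230
Fold change = 2^(−3.230) = 0.1066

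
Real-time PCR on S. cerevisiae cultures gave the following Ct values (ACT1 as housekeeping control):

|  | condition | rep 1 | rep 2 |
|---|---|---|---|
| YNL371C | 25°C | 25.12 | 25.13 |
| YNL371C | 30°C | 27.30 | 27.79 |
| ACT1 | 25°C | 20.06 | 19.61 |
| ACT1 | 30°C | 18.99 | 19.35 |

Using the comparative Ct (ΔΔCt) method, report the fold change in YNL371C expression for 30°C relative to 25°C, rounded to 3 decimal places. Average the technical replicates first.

0.118

Mean Ct: YNL371C 25°C 25.125; YNL371C 30°C 27.545; ACT1 25°C 19.835; ACT1 30°C 19.170
ΔCt(25°C) = 25.125 − 19.835 = 5.290
ΔCt(30°C) = 27.545 − 19.170 = 8.375
ΔΔCt = 8.375 − 5.290 = 3.085
Fold change = 2^(−3.085) = 0.1178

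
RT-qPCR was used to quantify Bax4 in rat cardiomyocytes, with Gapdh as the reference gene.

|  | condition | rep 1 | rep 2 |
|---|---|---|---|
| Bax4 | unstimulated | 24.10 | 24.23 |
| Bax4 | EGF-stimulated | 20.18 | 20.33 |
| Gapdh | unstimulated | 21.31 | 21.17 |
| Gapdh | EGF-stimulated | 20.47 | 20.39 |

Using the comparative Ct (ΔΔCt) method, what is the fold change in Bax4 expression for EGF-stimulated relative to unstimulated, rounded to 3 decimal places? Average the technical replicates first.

Mean Ct: Bax4 unstimulated 24.165; Bax4 EGF-stimulated 20.255; Gapdh unstimulated 21.240; Gapdh EGF-stimulated 20.430
ΔCt(unstimulated) = 24.165 − 21.240 = 2.925
ΔCt(EGF-stimulated) = 20.255 − 20.430 = -0.175
ΔΔCt = -0.175 − 2.925 = -3.100
Fold change = 2^(−(-3.100)) = 2^3.100 = 8.5742

8.574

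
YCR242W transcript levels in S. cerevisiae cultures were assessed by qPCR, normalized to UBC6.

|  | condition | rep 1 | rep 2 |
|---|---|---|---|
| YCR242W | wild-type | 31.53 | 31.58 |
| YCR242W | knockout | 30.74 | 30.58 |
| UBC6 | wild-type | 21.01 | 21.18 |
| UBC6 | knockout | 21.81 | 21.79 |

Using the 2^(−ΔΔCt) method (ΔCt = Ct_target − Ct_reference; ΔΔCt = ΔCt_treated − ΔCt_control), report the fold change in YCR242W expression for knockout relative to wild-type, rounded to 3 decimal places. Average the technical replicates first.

3.031

Mean Ct: YCR242W wild-type 31.555; YCR242W knockout 30.660; UBC6 wild-type 21.095; UBC6 knockout 21.800
ΔCt(wild-type) = 31.555 − 21.095 = 10.460
ΔCt(knockout) = 30.660 − 21.800 = 8.860
ΔΔCt = 8.860 − 10.460 = -1.600
Fold change = 2^(−(-1.600)) = 2^1.600 = 3.0314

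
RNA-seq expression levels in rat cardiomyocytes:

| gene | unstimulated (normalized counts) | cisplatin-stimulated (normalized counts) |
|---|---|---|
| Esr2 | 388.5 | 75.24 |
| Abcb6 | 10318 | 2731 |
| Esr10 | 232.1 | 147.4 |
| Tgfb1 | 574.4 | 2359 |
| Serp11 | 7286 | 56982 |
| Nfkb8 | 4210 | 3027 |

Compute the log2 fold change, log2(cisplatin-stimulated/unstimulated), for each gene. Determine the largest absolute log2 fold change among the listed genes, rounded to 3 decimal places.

log2(75.24/388.5) = -2.368  (Esr2)
log2(2731/10318) = -1.918  (Abcb6)
log2(147.4/232.1) = -0.655  (Esr10)
log2(2359/574.4) = 2.038  (Tgfb1)
log2(56982/7286) = 2.967  (Serp11)
log2(3027/4210) = -0.476  (Nfkb8)
The largest magnitude belongs to Serp11.

2.967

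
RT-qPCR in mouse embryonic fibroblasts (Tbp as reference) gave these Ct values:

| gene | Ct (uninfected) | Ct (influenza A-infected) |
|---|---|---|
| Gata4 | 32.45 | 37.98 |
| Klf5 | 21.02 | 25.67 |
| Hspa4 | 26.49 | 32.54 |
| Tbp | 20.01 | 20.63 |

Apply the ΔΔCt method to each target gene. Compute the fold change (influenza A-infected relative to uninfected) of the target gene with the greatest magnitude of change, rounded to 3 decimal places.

0.023

Gata4: ΔΔCt = (37.98−20.63) − (32.45−20.01) = 17.35 − 12.44 = 4.91; fold change = 2^-4.91 = 0.033
Klf5: ΔΔCt = (25.67−20.63) − (21.02−20.01) = 5.04 − 1.01 = 4.03; fold change = 2^-4.03 = 0.061
Hspa4: ΔΔCt = (32.54−20.63) − (26.49−20.01) = 11.91 − 6.48 = 5.43; fold change = 2^-5.43 = 0.023
Hspa4 has the largest |ΔΔCt| = 5.43.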